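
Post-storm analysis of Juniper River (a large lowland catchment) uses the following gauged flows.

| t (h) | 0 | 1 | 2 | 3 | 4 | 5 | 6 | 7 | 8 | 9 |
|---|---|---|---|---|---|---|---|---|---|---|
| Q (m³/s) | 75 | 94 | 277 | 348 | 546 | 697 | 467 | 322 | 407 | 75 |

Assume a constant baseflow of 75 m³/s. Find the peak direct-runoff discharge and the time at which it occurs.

Q_p = 622.0 m³/s at t = 5 h

Subtracting baseflow gives direct-runoff ordinates: 0.0, 19.0, 202.0, 273.0, 471.0, 622.0, 392.0, 247.0, 332.0, 0.0 m³/s.
The maximum is 622.0 m³/s, occurring at the reading for t = 5 h.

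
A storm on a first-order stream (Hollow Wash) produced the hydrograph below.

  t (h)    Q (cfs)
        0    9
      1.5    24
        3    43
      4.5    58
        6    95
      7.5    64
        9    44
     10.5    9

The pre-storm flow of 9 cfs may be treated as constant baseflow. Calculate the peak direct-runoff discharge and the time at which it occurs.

Subtracting baseflow gives direct-runoff ordinates: 0.0, 15.0, 34.0, 49.0, 86.0, 55.0, 35.0, 0.0 cfs.
The maximum is 86.0 cfs, occurring at the reading for t = 6 h.

Q_p = 86.0 cfs at t = 6 h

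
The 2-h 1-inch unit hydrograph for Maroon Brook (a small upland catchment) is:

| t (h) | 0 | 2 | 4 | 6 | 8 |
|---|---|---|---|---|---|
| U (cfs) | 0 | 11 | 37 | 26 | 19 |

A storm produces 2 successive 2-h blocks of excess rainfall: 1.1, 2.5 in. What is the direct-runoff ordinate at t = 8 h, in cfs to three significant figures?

Q ≈ 85.9 cfs

By discrete convolution, Q_j = Σ (P_i / 1 in) · U_{j−i}.
At t = 8 h (j=4): Q = (1.1/1)·19 + (2.5/1)·26 = 85.9 cfs.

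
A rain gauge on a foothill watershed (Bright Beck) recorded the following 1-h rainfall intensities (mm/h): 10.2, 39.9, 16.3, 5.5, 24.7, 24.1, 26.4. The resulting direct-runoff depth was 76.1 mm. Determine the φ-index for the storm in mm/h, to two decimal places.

Only the 5 blocks with intensity above φ contribute runoff: 39.9, 16.3, 24.7, 24.1, 26.4 mm/h.
Σ(I−φ)·Δt = d  ⇒  (39.9+16.3+24.7+24.1+26.4 − 5φ)·1 = 76.1
φ = (131.4 − 76.1/1) / 5 = 11.06 mm/h.

φ ≈ 11.06 mm/h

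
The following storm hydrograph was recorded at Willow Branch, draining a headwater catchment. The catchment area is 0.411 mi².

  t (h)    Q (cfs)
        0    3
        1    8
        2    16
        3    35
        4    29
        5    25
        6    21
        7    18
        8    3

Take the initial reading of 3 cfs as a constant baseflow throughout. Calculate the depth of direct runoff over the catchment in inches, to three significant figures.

Direct runoff: 0.0, 5.0, 13.0, 32.0, 26.0, 22.0, 18.0, 15.0, 0.0 cfs; ΣQ_DR = 131.0 cfs.
V = ΣQ_DR · Δt = 131.0 × 3600 s = 4.716 × 10^5 ft³.
Over A = 0.411 mi², depth = V / A = 0.494 in.

d ≈ 0.494 in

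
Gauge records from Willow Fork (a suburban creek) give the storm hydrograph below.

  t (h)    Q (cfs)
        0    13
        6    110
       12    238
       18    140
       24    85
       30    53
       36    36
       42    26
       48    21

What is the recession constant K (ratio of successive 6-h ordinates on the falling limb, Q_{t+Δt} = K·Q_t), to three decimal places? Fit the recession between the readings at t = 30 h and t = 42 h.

Using the recession-limb readings at t = 30 h and t = 42 h: Q falls from 53 to 26 cfs over 2 intervals.
K = (Q₂/Q₁)^(1/2) = (26/53)^(1/2) = 0.700.

K ≈ 0.700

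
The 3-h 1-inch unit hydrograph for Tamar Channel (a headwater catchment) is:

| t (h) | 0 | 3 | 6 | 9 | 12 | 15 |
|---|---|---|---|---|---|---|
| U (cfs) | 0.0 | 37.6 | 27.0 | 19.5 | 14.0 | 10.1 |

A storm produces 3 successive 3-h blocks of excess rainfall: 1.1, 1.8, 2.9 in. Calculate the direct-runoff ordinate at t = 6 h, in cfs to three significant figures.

Q ≈ 97.4 cfs

By discrete convolution, Q_j = Σ (P_i / 1 in) · U_{j−i}.
At t = 6 h (j=2): Q = (1.1/1)·27.0 + (1.8/1)·37.6 + (2.9/1)·0.0 = 97.4 cfs.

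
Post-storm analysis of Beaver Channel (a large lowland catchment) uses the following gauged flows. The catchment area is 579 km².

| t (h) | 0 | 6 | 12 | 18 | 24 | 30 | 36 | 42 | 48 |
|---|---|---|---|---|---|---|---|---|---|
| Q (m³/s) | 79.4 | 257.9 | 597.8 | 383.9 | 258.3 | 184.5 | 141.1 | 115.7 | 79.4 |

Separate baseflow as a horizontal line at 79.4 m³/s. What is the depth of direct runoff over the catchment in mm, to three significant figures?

Direct runoff: 0.0, 178.5, 518.4, 304.5, 178.9, 105.1, 61.7, 36.3, 0.0 m³/s; ΣQ_DR = 1383 m³/s.
V = ΣQ_DR · Δt = 1383 × 21600 s = 2.988 × 10^7 m³.
Over A = 579 km², depth = V / A = 51.6 mm.

d ≈ 51.6 mm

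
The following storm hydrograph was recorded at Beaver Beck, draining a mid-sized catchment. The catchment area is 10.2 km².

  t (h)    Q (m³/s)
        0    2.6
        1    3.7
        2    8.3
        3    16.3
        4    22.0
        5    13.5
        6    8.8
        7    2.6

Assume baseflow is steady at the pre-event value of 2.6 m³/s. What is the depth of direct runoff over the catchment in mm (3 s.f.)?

Direct runoff: 0.0, 1.1, 5.7, 13.7, 19.4, 10.9, 6.2, 0.0 m³/s; ΣQ_DR = 57.00 m³/s.
V = ΣQ_DR · Δt = 57.00 × 3600 s = 2.052 × 10^5 m³.
Over A = 10.2 km², depth = V / A = 20.1 mm.

d ≈ 20.1 mm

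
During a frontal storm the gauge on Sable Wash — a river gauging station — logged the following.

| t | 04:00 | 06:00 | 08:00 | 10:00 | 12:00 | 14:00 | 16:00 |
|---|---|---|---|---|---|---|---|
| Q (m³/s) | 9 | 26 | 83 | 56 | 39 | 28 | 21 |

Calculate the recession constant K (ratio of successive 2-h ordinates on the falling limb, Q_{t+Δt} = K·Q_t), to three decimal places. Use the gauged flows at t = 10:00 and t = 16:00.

K ≈ 0.721

Using the recession-limb readings at t = 10:00 and t = 16:00: Q falls from 56 to 21 m³/s over 3 intervals.
K = (Q₂/Q₁)^(1/3) = (21/56)^(1/3) = 0.721.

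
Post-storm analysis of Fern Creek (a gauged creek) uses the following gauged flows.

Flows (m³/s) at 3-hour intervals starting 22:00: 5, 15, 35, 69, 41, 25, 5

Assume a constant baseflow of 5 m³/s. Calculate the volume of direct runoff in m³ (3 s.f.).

V ≈ 1.73 × 10^6 m³

Direct-runoff ordinates (Q − Q_b): 0.0, 10.0, 30.0, 64.0, 36.0, 20.0, 0.0 m³/s.
ΣQ_DR = 160.0 m³/s.
With Δt = 3 h = 10800 s, V = ΣQ_DR · Δt = 160.0 × 10800 = 1.73 × 10^6 m³.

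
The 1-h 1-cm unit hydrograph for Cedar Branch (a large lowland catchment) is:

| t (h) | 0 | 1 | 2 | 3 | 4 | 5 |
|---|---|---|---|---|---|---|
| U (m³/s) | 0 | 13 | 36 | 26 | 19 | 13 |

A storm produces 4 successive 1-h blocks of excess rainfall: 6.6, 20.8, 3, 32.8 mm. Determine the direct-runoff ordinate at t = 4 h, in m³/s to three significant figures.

Q ≈ 120 m³/s

By discrete convolution, Q_j = Σ (P_i / 10 mm) · U_{j−i}.
At t = 4 h (j=4): Q = (6.6/10)·19 + (20.8/10)·26 + (3/10)·36 + (32.8/10)·13 = 120 m³/s.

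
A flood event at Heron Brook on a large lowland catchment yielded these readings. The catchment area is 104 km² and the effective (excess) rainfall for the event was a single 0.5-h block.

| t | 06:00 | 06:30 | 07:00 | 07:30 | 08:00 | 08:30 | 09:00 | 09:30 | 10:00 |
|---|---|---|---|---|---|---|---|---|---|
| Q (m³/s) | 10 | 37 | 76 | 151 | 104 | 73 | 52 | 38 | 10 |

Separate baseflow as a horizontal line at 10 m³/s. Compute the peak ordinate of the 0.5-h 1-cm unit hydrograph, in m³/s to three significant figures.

Direct runoff: 0.0, 27.0, 66.0, 141.0, 94.0, 63.0, 42.0, 28.0, 0.0 m³/s; ΣQ_DR = 461.0 m³/s, peak = 141.0 m³/s.
Runoff depth d = ΣQ_DR·Δt / A = 461.0 × 1800 / (104 km²) = 7.979 mm.
The 1-cm UH is the DRH scaled by (10 mm)/d, so U_p = 141.0 × 10/7.979 = 177 m³/s.

U_p ≈ 177 m³/s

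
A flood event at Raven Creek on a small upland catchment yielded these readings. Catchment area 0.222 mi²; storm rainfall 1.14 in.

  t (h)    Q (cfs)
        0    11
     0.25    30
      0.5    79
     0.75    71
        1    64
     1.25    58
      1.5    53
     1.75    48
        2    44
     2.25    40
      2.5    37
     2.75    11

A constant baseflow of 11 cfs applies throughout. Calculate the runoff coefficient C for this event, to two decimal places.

C ≈ 0.63

ΣQ_DR = 414.0 cfs; V = ΣQ_DR·Δt = 3.726 × 10^5 ft³.
Runoff depth d = V / A = 0.7224 in.
C = d / P = 0.7224 / 1.14 = 0.63.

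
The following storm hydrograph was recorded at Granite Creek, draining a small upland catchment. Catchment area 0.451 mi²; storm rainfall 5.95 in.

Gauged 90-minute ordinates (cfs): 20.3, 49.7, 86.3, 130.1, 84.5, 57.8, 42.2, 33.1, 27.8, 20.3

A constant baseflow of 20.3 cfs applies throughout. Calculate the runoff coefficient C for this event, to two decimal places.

ΣQ_DR = 349.1 cfs; V = ΣQ_DR·Δt = 1.885 × 10^6 ft³.
Runoff depth d = V / A = 1.799 in.
C = d / P = 1.799 / 5.95 = 0.30.

C ≈ 0.30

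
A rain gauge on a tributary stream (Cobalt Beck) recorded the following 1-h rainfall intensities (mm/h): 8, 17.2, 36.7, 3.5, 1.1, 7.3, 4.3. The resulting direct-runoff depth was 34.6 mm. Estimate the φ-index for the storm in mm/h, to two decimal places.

Only the 2 blocks with intensity above φ contribute runoff: 17.2, 36.7 mm/h.
Σ(I−φ)·Δt = d  ⇒  (17.2+36.7 − 2φ)·1 = 34.6
φ = (53.90 − 34.6/1) / 2 = 9.65 mm/h.

φ ≈ 9.65 mm/h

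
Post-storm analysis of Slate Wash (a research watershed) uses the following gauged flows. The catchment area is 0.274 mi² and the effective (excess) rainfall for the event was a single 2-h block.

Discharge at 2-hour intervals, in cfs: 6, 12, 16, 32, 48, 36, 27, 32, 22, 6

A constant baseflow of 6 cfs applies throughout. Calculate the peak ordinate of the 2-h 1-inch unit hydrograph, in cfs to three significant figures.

U_p ≈ 21.0 cfs

Direct runoff: 0.0, 6.0, 10.0, 26.0, 42.0, 30.0, 21.0, 26.0, 16.0, 0.0 cfs; ΣQ_DR = 177.0 cfs, peak = 42.0 cfs.
Runoff depth d = ΣQ_DR·Δt / A = 177.0 × 7200 / (0.274 mi²) = 2.002 in.
The 1-inch UH is the DRH scaled by (1 in)/d, so U_p = 42.0 × 1/2.002 = 21.0 cfs.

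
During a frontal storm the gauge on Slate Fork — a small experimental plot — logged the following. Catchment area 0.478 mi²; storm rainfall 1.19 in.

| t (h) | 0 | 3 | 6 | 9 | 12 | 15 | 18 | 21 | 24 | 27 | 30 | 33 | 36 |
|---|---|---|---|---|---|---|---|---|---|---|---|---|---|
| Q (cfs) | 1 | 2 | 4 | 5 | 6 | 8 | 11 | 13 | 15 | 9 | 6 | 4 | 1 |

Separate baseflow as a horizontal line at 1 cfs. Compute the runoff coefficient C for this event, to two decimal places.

C ≈ 0.59

ΣQ_DR = 72.00 cfs; V = ΣQ_DR·Δt = 7.776 × 10^5 ft³.
Runoff depth d = V / A = 0.7002 in.
C = d / P = 0.7002 / 1.19 = 0.59.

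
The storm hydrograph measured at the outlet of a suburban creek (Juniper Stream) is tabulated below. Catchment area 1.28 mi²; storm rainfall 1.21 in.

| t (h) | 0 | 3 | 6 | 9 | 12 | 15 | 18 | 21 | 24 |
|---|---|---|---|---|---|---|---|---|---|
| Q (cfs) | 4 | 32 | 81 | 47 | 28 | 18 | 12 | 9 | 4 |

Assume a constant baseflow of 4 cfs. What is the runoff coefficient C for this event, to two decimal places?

C ≈ 0.60

ΣQ_DR = 199.0 cfs; V = ΣQ_DR·Δt = 2.149 × 10^6 ft³.
Runoff depth d = V / A = 0.7227 in.
C = d / P = 0.7227 / 1.21 = 0.60.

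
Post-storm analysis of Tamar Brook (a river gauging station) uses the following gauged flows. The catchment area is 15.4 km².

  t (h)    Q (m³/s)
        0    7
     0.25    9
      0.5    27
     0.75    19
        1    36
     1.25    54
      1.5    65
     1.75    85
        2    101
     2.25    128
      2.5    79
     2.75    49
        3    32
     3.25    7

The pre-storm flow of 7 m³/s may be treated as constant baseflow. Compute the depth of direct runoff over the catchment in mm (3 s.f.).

d ≈ 35.1 mm

Direct runoff: 0.0, 2.0, 20.0, 12.0, 29.0, 47.0, 58.0, 78.0, 94.0, 121.0, 72.0, 42.0, 25.0, 0.0 m³/s; ΣQ_DR = 600.0 m³/s.
V = ΣQ_DR · Δt = 600.0 × 900 s = 5.400 × 10^5 m³.
Over A = 15.4 km², depth = V / A = 35.1 mm.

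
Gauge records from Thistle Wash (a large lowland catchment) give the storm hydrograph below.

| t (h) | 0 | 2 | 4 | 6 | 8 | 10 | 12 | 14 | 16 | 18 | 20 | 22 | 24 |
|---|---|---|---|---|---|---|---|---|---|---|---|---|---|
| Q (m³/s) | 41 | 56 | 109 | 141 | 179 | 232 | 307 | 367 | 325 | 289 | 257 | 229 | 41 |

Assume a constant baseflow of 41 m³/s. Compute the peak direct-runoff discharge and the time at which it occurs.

Q_p = 326.0 m³/s at t = 14 h

Subtracting baseflow gives direct-runoff ordinates: 0.0, 15.0, 68.0, 100.0, 138.0, 191.0, 266.0, 326.0, 284.0, 248.0, 216.0, 188.0, 0.0 m³/s.
The maximum is 326.0 m³/s, occurring at the reading for t = 14 h.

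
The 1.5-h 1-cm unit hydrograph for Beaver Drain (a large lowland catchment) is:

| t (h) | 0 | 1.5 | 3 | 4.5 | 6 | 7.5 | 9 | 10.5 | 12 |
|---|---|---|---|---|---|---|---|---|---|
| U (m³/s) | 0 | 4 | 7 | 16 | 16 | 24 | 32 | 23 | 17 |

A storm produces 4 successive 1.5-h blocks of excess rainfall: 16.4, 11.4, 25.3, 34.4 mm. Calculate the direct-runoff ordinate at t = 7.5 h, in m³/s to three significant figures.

By discrete convolution, Q_j = Σ (P_i / 10 mm) · U_{j−i}.
At t = 7.5 h (j=5): Q = (16.4/10)·24 + (11.4/10)·16 + (25.3/10)·16 + (34.4/10)·7 = 122 m³/s.

Q ≈ 122 m³/s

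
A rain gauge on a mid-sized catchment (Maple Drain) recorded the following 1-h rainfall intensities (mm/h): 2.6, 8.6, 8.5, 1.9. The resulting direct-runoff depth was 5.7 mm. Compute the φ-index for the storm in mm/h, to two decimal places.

φ ≈ 5.70 mm/h

Only the 2 blocks with intensity above φ contribute runoff: 8.6, 8.5 mm/h.
Σ(I−φ)·Δt = d  ⇒  (8.6+8.5 − 2φ)·1 = 5.7
φ = (17.10 − 5.7/1) / 2 = 5.70 mm/h.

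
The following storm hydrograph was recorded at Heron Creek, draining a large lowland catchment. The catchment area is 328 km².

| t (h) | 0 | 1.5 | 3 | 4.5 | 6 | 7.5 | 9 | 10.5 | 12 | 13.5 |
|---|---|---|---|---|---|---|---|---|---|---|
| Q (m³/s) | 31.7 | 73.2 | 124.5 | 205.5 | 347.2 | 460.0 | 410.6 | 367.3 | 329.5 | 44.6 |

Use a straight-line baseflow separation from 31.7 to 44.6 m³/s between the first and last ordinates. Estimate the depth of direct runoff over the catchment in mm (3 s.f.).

Direct runoff: 0.00, 40.07, 89.93, 169.50, 309.77, 421.13, 370.30, 325.57, 286.33, 0.00 m³/s; ΣQ_DR = 2013 m³/s.
V = ΣQ_DR · Δt = 2013 × 5400 s = 1.087 × 10^7 m³.
Over A = 328 km², depth = V / A = 33.1 mm.

d ≈ 33.1 mm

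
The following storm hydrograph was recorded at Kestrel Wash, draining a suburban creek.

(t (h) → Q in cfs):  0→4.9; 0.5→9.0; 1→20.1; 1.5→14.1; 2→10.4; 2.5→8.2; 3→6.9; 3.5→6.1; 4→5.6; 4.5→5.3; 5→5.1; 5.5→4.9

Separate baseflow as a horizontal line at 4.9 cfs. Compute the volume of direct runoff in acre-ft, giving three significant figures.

V ≈ 1.73 acre-ft

Direct-runoff ordinates (Q − Q_b): 0.0, 4.1, 15.2, 9.2, 5.5, 3.3, 2.0, 1.2, 0.7, 0.4, 0.2, 0.0 cfs.
ΣQ_DR = 41.80 cfs.
With Δt = 0.5 h = 1800 s, V = ΣQ_DR · Δt = 41.80 × 1800 = 75200 ft³ = 1.73 acre-ft.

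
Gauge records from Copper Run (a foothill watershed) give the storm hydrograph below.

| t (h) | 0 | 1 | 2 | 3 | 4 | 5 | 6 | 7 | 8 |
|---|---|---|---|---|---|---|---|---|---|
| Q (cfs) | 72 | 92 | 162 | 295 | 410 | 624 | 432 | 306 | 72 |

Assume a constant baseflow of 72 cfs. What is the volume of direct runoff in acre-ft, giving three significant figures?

Direct-runoff ordinates (Q − Q_b): 0.0, 20.0, 90.0, 223.0, 338.0, 552.0, 360.0, 234.0, 0.0 cfs.
ΣQ_DR = 1817 cfs.
With Δt = 1 h = 3600 s, V = ΣQ_DR · Δt = 1817 × 3600 = 6.54 × 10^6 ft³ = 150 acre-ft.

V ≈ 150 acre-ft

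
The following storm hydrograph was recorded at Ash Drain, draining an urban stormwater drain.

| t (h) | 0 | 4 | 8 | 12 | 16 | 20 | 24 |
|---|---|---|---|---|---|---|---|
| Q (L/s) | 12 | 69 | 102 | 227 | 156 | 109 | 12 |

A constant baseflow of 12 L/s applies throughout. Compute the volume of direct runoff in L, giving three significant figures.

Direct-runoff ordinates (Q − Q_b): 0.0, 57.0, 90.0, 215.0, 144.0, 97.0, 0.0 L/s.
ΣQ_DR = 603.0 L/s.
With Δt = 4 h = 14400 s, V = ΣQ_DR · Δt = 603.0 × 14400 = 8.68 × 10^6 L.

V ≈ 8.68 × 10^6 L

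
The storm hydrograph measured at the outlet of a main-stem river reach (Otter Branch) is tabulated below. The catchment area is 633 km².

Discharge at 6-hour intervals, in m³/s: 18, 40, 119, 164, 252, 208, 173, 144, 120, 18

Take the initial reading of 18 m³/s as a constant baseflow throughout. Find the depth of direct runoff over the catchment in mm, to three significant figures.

d ≈ 36.7 mm

Direct runoff: 0.0, 22.0, 101.0, 146.0, 234.0, 190.0, 155.0, 126.0, 102.0, 0.0 m³/s; ΣQ_DR = 1076 m³/s.
V = ΣQ_DR · Δt = 1076 × 21600 s = 2.324 × 10^7 m³.
Over A = 633 km², depth = V / A = 36.7 mm.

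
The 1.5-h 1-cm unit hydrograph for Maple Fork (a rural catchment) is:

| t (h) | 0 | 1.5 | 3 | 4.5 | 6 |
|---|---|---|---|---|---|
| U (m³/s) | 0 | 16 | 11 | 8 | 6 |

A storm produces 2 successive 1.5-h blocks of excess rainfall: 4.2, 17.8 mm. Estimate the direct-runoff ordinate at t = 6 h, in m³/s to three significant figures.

Q ≈ 16.8 m³/s

By discrete convolution, Q_j = Σ (P_i / 10 mm) · U_{j−i}.
At t = 6 h (j=4): Q = (4.2/10)·6 + (17.8/10)·8 = 16.8 m³/s.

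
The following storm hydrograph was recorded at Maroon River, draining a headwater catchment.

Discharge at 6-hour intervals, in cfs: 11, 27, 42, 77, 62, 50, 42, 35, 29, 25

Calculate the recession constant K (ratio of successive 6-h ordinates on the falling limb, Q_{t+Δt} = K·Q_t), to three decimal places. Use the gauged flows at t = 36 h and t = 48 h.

K ≈ 0.831

Using the recession-limb readings at t = 36 h and t = 48 h: Q falls from 42 to 29 cfs over 2 intervals.
K = (Q₂/Q₁)^(1/2) = (29/42)^(1/2) = 0.831.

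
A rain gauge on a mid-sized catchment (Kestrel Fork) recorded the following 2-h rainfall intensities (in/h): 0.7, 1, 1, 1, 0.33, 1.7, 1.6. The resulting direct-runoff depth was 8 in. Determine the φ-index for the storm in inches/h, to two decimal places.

φ ≈ 0.50 in/h

Only the 6 blocks with intensity above φ contribute runoff: 0.7, 1, 1, 1, 1.7, 1.6 in/h.
Σ(I−φ)·Δt = d  ⇒  (0.7+1+1+1+1.7+1.6 − 6φ)·2 = 8
φ = (7.000 − 8/2) / 6 = 0.50 in/h.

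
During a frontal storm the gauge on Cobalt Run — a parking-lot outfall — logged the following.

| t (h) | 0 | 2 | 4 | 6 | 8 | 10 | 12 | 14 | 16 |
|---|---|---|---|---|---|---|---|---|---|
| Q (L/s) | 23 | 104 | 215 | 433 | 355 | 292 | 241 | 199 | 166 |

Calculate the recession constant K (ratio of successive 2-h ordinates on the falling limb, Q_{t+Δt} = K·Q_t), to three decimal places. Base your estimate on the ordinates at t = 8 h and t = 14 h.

K ≈ 0.825

Using the recession-limb readings at t = 8 h and t = 14 h: Q falls from 355 to 199 L/s over 3 intervals.
K = (Q₂/Q₁)^(1/3) = (199/355)^(1/3) = 0.825.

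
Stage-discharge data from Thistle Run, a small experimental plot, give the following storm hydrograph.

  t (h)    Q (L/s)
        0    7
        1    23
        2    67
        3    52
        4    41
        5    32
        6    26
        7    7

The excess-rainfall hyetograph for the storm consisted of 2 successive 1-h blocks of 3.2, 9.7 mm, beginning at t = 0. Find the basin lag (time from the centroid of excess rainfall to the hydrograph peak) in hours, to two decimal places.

t_L ≈ 0.75 h

Centroid of excess rainfall: t_c = Σ P_i·t̄_i / ΣP_i = 1.2519 h (block centres at 0.5, 1.5 h).
Hydrograph peak occurs at t = 2 h, so basin lag t_L = 2 − 1.2519 = 0.75 h.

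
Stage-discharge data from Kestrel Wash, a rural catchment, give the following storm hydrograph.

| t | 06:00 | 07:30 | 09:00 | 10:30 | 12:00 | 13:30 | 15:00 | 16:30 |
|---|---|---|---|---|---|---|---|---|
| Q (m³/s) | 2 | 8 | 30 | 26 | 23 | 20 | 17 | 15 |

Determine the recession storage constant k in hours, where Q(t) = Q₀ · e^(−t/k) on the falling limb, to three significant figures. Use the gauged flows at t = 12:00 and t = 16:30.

On the falling limb, Q drops from 23 to 15 m³/s between t = 12:00 and t = 16:30 (Δt = 4.5 h).
k = −Δt / ln(Q₂/Q₁) = −4.5 / ln(15/23) = 10.5 h.

k ≈ 10.5 h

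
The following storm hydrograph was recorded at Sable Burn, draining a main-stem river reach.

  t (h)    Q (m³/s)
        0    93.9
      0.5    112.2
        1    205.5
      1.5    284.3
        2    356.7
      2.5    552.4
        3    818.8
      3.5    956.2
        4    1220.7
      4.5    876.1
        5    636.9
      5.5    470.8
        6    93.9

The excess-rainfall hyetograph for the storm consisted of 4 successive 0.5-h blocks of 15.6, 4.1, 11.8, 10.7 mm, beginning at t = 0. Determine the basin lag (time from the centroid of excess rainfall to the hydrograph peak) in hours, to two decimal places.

t_L ≈ 3.04 h

Centroid of excess rainfall: t_c = Σ P_i·t̄_i / ΣP_i = 0.9585 h (block centres at 0.25, 0.75, 1.25, 1.75 h).
Hydrograph peak occurs at t = 4 h, so basin lag t_L = 4 − 0.9585 = 3.04 h.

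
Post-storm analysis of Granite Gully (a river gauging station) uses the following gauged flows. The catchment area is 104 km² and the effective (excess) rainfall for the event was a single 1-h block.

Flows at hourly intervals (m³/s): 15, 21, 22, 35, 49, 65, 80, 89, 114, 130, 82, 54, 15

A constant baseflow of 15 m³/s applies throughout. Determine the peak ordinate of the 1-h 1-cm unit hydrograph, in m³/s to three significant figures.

U_p ≈ 57.7 m³/s

Direct runoff: 0.0, 6.0, 7.0, 20.0, 34.0, 50.0, 65.0, 74.0, 99.0, 115.0, 67.0, 39.0, 0.0 m³/s; ΣQ_DR = 576.0 m³/s, peak = 115.0 m³/s.
Runoff depth d = ΣQ_DR·Δt / A = 576.0 × 3600 / (104 km²) = 19.94 mm.
The 1-cm UH is the DRH scaled by (10 mm)/d, so U_p = 115.0 × 10/19.94 = 57.7 m³/s.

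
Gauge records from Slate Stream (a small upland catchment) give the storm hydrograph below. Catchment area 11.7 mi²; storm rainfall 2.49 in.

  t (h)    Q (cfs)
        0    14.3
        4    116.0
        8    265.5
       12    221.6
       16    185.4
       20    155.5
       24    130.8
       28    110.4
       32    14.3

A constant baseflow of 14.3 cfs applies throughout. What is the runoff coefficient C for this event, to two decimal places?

C ≈ 0.23

ΣQ_DR = 1085 cfs; V = ΣQ_DR·Δt = 1.563 × 10^7 ft³.
Runoff depth d = V / A = 0.5749 in.
C = d / P = 0.5749 / 2.49 = 0.23.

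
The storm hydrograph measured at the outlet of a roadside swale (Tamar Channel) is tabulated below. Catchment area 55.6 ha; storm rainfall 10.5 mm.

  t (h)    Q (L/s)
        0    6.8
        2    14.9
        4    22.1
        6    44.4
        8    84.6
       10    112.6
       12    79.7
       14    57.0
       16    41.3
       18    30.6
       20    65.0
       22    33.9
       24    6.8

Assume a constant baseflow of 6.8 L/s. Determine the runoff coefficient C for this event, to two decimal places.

C ≈ 0.63

ΣQ_DR = 511.3 L/s; V = ΣQ_DR·Δt = 3.681 × 10^6 L.
Runoff depth d = V / A = 6.621 mm.
C = d / P = 6.621 / 10.5 = 0.63.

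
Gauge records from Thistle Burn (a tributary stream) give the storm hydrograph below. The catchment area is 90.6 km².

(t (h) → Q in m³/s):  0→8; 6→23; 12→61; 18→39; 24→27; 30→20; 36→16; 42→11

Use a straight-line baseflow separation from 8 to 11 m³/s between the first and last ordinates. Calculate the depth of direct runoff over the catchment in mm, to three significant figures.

d ≈ 30.8 mm

Direct runoff: 0.00, 14.57, 52.14, 29.71, 17.29, 9.86, 5.43, 0.00 m³/s; ΣQ_DR = 129.0 m³/s.
V = ΣQ_DR · Δt = 129.0 × 21600 s = 2.786 × 10^6 m³.
Over A = 90.6 km², depth = V / A = 30.8 mm.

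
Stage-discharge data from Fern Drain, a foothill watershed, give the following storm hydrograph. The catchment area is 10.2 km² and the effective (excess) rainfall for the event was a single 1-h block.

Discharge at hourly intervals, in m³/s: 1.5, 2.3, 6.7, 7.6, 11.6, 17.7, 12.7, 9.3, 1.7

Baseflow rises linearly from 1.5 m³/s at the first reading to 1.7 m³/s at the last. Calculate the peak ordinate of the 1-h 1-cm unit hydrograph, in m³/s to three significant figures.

Direct runoff: 0.00, 0.78, 5.15, 6.03, 10.00, 16.07, 11.05, 7.62, 0.00 m³/s; ΣQ_DR = 56.70 m³/s, peak = 16.07 m³/s.
Runoff depth d = ΣQ_DR·Δt / A = 56.70 × 3600 / (10.2 km²) = 20.01 mm.
The 1-cm UH is the DRH scaled by (10 mm)/d, so U_p = 16.07 × 10/20.01 = 8.03 m³/s.

U_p ≈ 8.03 m³/s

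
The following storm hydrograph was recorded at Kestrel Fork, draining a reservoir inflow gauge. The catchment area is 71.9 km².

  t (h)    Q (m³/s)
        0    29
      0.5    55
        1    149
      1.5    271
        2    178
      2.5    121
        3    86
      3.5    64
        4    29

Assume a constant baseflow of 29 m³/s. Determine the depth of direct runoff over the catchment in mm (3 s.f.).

d ≈ 18.1 mm

Direct runoff: 0.0, 26.0, 120.0, 242.0, 149.0, 92.0, 57.0, 35.0, 0.0 m³/s; ΣQ_DR = 721.0 m³/s.
V = ΣQ_DR · Δt = 721.0 × 1800 s = 1.298 × 10^6 m³.
Over A = 71.9 km², depth = V / A = 18.1 mm.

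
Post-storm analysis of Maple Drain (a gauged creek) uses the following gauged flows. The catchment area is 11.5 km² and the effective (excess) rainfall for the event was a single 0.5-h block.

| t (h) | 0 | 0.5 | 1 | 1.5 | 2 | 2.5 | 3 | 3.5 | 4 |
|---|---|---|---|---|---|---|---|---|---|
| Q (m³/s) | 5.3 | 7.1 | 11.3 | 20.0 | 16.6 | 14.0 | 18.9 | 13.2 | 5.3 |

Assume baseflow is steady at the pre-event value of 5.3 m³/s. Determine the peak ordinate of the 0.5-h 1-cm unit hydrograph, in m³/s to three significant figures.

Direct runoff: 0.0, 1.8, 6.0, 14.7, 11.3, 8.7, 13.6, 7.9, 0.0 m³/s; ΣQ_DR = 64.00 m³/s, peak = 14.7 m³/s.
Runoff depth d = ΣQ_DR·Δt / A = 64.00 × 1800 / (11.5 km²) = 10.02 mm.
The 1-cm UH is the DRH scaled by (10 mm)/d, so U_p = 14.7 × 10/10.02 = 14.7 m³/s.

U_p ≈ 14.7 m³/s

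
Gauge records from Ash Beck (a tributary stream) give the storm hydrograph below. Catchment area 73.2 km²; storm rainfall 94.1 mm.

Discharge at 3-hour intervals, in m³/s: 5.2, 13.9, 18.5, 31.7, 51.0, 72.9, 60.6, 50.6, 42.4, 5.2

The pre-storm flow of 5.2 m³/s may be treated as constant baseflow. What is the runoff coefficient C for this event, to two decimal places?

C ≈ 0.47

ΣQ_DR = 300.0 m³/s; V = ΣQ_DR·Δt = 3.240 × 10^6 m³.
Runoff depth d = V / A = 44.26 mm.
C = d / P = 44.26 / 94.1 = 0.47.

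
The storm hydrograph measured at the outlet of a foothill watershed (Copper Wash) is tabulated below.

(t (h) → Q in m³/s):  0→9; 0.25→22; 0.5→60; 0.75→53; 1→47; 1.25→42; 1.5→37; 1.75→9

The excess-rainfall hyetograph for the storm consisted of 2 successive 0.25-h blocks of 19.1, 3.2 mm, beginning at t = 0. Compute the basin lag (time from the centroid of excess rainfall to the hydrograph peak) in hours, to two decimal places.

Centroid of excess rainfall: t_c = Σ P_i·t̄_i / ΣP_i = 0.1609 h (block centres at 0.125, 0.375 h).
Hydrograph peak occurs at t = 0.5 h, so basin lag t_L = 0.5 − 0.1609 = 0.34 h.

t_L ≈ 0.34 h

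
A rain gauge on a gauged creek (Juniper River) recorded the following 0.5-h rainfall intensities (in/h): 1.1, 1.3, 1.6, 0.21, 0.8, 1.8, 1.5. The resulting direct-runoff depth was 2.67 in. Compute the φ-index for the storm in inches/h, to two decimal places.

Only the 6 blocks with intensity above φ contribute runoff: 1.1, 1.3, 1.6, 0.8, 1.8, 1.5 in/h.
Σ(I−φ)·Δt = d  ⇒  (1.1+1.3+1.6+0.8+1.8+1.5 − 6φ)·0.5 = 2.67
φ = (8.100 − 2.67/0.5) / 6 = 0.46 in/h.

φ ≈ 0.46 in/h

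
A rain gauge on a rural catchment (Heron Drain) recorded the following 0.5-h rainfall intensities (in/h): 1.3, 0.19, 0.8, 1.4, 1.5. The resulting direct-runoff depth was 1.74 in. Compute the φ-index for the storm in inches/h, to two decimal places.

Only the 4 blocks with intensity above φ contribute runoff: 1.3, 0.8, 1.4, 1.5 in/h.
Σ(I−φ)·Δt = d  ⇒  (1.3+0.8+1.4+1.5 − 4φ)·0.5 = 1.74
φ = (5.000 − 1.74/0.5) / 4 = 0.38 in/h.

φ ≈ 0.38 in/h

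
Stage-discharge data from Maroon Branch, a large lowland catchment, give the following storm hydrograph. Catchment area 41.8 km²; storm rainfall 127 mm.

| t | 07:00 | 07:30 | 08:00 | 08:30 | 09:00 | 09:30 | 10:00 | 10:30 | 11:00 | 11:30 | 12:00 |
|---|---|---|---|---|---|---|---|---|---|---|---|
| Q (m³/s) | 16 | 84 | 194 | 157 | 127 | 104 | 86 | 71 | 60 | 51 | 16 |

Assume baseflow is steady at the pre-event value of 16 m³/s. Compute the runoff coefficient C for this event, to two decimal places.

ΣQ_DR = 790.0 m³/s; V = ΣQ_DR·Δt = 1.422 × 10^6 m³.
Runoff depth d = V / A = 34.02 mm.
C = d / P = 34.02 / 127 = 0.27.

C ≈ 0.27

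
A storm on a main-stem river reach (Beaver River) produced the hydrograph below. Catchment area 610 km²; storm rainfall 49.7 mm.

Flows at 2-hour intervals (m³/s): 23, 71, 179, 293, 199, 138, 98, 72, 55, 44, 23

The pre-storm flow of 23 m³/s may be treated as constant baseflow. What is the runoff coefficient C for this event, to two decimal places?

C ≈ 0.22

ΣQ_DR = 942.0 m³/s; V = ΣQ_DR·Δt = 6.782 × 10^6 m³.
Runoff depth d = V / A = 11.12 mm.
C = d / P = 11.12 / 49.7 = 0.22.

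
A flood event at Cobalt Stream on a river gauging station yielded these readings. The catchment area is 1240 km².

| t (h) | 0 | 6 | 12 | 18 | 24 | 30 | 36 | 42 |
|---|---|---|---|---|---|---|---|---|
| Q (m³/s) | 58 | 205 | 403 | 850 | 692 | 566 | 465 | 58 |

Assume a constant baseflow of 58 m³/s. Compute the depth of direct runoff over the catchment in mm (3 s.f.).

Direct runoff: 0.0, 147.0, 345.0, 792.0, 634.0, 508.0, 407.0, 0.0 m³/s; ΣQ_DR = 2833 m³/s.
V = ΣQ_DR · Δt = 2833 × 21600 s = 6.119 × 10^7 m³.
Over A = 1240 km², depth = V / A = 49.3 mm.

d ≈ 49.3 mm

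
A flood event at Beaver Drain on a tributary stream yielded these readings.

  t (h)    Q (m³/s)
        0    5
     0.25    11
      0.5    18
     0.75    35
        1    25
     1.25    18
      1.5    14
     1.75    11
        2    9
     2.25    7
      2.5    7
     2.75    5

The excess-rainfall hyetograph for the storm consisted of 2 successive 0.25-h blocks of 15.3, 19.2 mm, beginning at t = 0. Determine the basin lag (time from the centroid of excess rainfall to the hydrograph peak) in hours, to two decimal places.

Centroid of excess rainfall: t_c = Σ P_i·t̄_i / ΣP_i = 0.2641 h (block centres at 0.125, 0.375 h).
Hydrograph peak occurs at t = 0.75 h, so basin lag t_L = 0.75 − 0.2641 = 0.49 h.

t_L ≈ 0.49 h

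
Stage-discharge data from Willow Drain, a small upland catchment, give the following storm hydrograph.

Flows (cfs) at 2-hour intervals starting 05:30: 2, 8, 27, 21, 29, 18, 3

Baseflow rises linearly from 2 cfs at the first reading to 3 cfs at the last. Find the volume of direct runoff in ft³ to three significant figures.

V ≈ 6.52 × 10^5 ft³

Direct-runoff ordinates (Q − Q_b): 0.00, 5.83, 24.67, 18.50, 26.33, 15.17, 0.00 cfs.
ΣQ_DR = 90.50 cfs.
With Δt = 2 h = 7200 s, V = ΣQ_DR · Δt = 90.50 × 7200 = 6.52 × 10^5 ft³.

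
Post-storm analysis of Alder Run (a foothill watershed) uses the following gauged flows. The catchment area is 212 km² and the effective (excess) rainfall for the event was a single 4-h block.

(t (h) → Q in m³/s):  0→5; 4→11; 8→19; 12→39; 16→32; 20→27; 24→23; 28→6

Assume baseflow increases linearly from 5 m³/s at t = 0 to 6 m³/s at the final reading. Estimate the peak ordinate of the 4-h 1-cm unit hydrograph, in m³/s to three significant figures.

Direct runoff: 0.00, 5.86, 13.71, 33.57, 26.43, 21.29, 17.14, 0.00 m³/s; ΣQ_DR = 118.0 m³/s, peak = 33.57 m³/s.
Runoff depth d = ΣQ_DR·Δt / A = 118.0 × 14400 / (212 km²) = 8.015 mm.
The 1-cm UH is the DRH scaled by (10 mm)/d, so U_p = 33.57 × 10/8.015 = 41.9 m³/s.

U_p ≈ 41.9 m³/s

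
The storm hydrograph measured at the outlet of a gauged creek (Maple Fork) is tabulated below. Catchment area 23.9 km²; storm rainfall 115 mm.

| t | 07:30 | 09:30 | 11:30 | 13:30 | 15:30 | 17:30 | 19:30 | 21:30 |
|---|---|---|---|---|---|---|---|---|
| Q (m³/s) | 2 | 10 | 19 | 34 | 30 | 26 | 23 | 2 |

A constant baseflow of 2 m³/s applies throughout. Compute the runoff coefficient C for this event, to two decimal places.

C ≈ 0.34

ΣQ_DR = 130.0 m³/s; V = ΣQ_DR·Δt = 9.360 × 10^5 m³.
Runoff depth d = V / A = 39.16 mm.
C = d / P = 39.16 / 115 = 0.34.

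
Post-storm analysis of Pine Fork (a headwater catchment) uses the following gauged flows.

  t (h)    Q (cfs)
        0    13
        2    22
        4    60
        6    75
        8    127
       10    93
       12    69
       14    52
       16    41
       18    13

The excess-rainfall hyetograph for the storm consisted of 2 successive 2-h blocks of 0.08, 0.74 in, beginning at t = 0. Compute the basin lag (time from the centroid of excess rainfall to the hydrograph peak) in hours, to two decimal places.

t_L ≈ 5.20 h

Centroid of excess rainfall: t_c = Σ P_i·t̄_i / ΣP_i = 2.8049 h (block centres at 1, 3 h).
Hydrograph peak occurs at t = 8 h, so basin lag t_L = 8 − 2.8049 = 5.20 h.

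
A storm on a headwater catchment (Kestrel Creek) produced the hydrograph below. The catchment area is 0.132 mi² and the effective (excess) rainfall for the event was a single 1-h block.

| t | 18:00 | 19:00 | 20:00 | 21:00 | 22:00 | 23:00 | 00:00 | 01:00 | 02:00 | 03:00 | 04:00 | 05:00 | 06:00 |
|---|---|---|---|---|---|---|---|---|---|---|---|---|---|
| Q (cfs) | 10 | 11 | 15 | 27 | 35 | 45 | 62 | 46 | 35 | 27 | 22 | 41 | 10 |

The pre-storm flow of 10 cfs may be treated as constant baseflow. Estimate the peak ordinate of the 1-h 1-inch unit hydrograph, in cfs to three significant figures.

Direct runoff: 0.0, 1.0, 5.0, 17.0, 25.0, 35.0, 52.0, 36.0, 25.0, 17.0, 12.0, 31.0, 0.0 cfs; ΣQ_DR = 256.0 cfs, peak = 52.0 cfs.
Runoff depth d = ΣQ_DR·Δt / A = 256.0 × 3600 / (0.132 mi²) = 3.005 in.
The 1-inch UH is the DRH scaled by (1 in)/d, so U_p = 52.0 × 1/3.005 = 17.3 cfs.

U_p ≈ 17.3 cfs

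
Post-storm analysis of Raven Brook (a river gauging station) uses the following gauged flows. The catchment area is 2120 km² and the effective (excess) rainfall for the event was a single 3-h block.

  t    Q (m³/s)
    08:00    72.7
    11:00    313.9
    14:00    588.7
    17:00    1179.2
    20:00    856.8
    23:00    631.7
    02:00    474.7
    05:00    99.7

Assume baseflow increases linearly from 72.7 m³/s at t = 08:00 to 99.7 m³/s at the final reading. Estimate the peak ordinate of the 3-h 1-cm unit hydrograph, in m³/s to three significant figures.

U_p ≈ 609 m³/s

Direct runoff: 0.00, 237.34, 508.29, 1094.93, 768.67, 539.71, 378.86, 0.00 m³/s; ΣQ_DR = 3528 m³/s, peak = 1094.93 m³/s.
Runoff depth d = ΣQ_DR·Δt / A = 3528 × 10800 / (2120 km²) = 17.97 mm.
The 1-cm UH is the DRH scaled by (10 mm)/d, so U_p = 1094.93 × 10/17.97 = 609 m³/s.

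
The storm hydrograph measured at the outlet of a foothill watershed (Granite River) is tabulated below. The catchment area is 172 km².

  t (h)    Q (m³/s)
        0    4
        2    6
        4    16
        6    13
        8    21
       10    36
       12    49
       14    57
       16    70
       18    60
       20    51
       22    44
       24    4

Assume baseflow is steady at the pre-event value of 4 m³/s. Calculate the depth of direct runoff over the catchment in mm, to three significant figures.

Direct runoff: 0.0, 2.0, 12.0, 9.0, 17.0, 32.0, 45.0, 53.0, 66.0, 56.0, 47.0, 40.0, 0.0 m³/s; ΣQ_DR = 379.0 m³/s.
V = ΣQ_DR · Δt = 379.0 × 7200 s = 2.729 × 10^6 m³.
Over A = 172 km², depth = V / A = 15.9 mm.

d ≈ 15.9 mm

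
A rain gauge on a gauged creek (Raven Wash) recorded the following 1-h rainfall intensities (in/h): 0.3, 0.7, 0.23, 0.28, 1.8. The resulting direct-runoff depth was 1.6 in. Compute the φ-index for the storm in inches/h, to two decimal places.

φ ≈ 0.45 in/h

Only the 2 blocks with intensity above φ contribute runoff: 0.7, 1.8 in/h.
Σ(I−φ)·Δt = d  ⇒  (0.7+1.8 − 2φ)·1 = 1.6
φ = (2.500 − 1.6/1) / 2 = 0.45 in/h.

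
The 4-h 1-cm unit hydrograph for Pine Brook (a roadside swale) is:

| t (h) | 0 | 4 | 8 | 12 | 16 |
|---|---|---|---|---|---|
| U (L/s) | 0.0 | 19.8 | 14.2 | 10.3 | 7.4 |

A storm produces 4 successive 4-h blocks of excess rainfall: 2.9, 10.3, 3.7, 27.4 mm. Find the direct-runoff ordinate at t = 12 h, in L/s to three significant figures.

Q ≈ 24.9 L/s

By discrete convolution, Q_j = Σ (P_i / 10 mm) · U_{j−i}.
At t = 12 h (j=3): Q = (2.9/10)·10.3 + (10.3/10)·14.2 + (3.7/10)·19.8 + (27.4/10)·0.0 = 24.9 L/s.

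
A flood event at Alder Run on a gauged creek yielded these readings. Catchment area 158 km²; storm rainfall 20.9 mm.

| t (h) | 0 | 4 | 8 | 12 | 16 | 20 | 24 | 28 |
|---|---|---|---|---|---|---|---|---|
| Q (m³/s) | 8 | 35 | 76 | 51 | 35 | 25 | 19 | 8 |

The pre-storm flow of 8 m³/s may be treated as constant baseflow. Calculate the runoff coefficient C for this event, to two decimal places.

ΣQ_DR = 193.0 m³/s; V = ΣQ_DR·Δt = 2.779 × 10^6 m³.
Runoff depth d = V / A = 17.59 mm.
C = d / P = 17.59 / 20.9 = 0.84.

C ≈ 0.84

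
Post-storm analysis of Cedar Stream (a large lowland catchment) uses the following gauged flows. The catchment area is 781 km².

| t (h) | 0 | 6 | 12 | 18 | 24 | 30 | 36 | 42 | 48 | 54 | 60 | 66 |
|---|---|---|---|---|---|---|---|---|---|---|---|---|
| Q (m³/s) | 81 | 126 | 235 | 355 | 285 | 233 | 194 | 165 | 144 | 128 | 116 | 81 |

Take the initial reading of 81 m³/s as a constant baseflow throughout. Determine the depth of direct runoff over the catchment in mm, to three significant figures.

d ≈ 32.4 mm

Direct runoff: 0.0, 45.0, 154.0, 274.0, 204.0, 152.0, 113.0, 84.0, 63.0, 47.0, 35.0, 0.0 m³/s; ΣQ_DR = 1171 m³/s.
V = ΣQ_DR · Δt = 1171 × 21600 s = 2.529 × 10^7 m³.
Over A = 781 km², depth = V / A = 32.4 mm.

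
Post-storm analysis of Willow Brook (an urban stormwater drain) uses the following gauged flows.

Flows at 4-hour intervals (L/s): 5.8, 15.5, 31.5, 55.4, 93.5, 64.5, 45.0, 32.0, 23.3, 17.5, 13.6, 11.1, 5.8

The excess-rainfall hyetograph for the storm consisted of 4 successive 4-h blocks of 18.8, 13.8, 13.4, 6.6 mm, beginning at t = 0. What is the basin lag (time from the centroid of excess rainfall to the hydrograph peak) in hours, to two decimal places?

t_L ≈ 9.41 h

Centroid of excess rainfall: t_c = Σ P_i·t̄_i / ΣP_i = 6.5932 h (block centres at 2, 6, 10, 14 h).
Hydrograph peak occurs at t = 16 h, so basin lag t_L = 16 − 6.5932 = 9.41 h.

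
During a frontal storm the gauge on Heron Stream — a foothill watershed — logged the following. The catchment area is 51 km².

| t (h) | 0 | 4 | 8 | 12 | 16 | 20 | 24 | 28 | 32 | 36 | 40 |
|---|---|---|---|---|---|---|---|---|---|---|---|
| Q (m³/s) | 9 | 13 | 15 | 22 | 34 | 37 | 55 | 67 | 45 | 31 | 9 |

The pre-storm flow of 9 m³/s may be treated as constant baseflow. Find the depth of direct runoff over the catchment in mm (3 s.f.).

Direct runoff: 0.0, 4.0, 6.0, 13.0, 25.0, 28.0, 46.0, 58.0, 36.0, 22.0, 0.0 m³/s; ΣQ_DR = 238.0 m³/s.
V = ΣQ_DR · Δt = 238.0 × 14400 s = 3.427 × 10^6 m³.
Over A = 51 km², depth = V / A = 67.2 mm.

d ≈ 67.2 mm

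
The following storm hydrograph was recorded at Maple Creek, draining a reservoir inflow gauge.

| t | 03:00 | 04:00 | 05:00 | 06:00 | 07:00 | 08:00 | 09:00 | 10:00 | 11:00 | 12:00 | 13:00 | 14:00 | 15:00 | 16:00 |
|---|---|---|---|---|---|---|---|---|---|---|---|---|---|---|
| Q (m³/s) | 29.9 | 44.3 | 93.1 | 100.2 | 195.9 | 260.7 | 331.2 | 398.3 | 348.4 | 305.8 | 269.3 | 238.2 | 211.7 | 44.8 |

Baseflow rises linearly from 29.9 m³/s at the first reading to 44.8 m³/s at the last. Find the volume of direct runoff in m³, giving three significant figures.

V ≈ 8.46 × 10^6 m³

Direct-runoff ordinates (Q − Q_b): 0.00, 13.25, 60.91, 66.86, 161.42, 225.07, 294.42, 360.38, 309.33, 265.58, 227.94, 195.69, 168.05, 0.00 m³/s.
ΣQ_DR = 2349 m³/s.
With Δt = 1 h = 3600 s, V = ΣQ_DR · Δt = 2349 × 3600 = 8.46 × 10^6 m³.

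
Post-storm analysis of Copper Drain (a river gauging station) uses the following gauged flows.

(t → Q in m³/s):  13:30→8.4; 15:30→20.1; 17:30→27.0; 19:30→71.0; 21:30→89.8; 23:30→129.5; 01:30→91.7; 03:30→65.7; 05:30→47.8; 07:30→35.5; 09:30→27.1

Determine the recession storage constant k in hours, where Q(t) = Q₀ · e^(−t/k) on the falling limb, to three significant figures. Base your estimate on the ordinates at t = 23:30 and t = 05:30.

On the falling limb, Q drops from 129.5 to 47.8 m³/s between t = 23:30 and t = 05:30 (Δt = 6 h).
k = −Δt / ln(Q₂/Q₁) = −6 / ln(47.8/129.5) = 6.02 h.

k ≈ 6.02 h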